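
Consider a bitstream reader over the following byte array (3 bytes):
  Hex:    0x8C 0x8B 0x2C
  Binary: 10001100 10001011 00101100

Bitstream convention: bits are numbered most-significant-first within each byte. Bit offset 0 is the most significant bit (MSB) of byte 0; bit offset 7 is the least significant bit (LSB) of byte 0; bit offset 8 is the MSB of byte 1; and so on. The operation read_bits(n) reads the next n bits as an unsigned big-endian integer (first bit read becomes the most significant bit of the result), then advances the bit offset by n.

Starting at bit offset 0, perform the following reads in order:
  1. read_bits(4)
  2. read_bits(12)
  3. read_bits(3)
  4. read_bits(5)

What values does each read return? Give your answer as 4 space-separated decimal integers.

Answer: 8 3211 1 12

Derivation:
Read 1: bits[0:4] width=4 -> value=8 (bin 1000); offset now 4 = byte 0 bit 4; 20 bits remain
Read 2: bits[4:16] width=12 -> value=3211 (bin 110010001011); offset now 16 = byte 2 bit 0; 8 bits remain
Read 3: bits[16:19] width=3 -> value=1 (bin 001); offset now 19 = byte 2 bit 3; 5 bits remain
Read 4: bits[19:24] width=5 -> value=12 (bin 01100); offset now 24 = byte 3 bit 0; 0 bits remain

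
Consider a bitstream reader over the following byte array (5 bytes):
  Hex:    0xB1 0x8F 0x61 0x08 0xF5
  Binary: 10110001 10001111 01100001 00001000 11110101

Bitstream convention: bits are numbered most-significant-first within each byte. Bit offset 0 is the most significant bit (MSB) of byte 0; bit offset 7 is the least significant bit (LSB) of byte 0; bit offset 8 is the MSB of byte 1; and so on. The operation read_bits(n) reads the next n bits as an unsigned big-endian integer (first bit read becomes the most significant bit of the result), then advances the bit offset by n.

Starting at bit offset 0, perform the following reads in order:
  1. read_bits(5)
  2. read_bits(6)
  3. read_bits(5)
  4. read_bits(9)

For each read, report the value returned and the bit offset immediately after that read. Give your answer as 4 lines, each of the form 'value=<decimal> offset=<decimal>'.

Read 1: bits[0:5] width=5 -> value=22 (bin 10110); offset now 5 = byte 0 bit 5; 35 bits remain
Read 2: bits[5:11] width=6 -> value=12 (bin 001100); offset now 11 = byte 1 bit 3; 29 bits remain
Read 3: bits[11:16] width=5 -> value=15 (bin 01111); offset now 16 = byte 2 bit 0; 24 bits remain
Read 4: bits[16:25] width=9 -> value=194 (bin 011000010); offset now 25 = byte 3 bit 1; 15 bits remain

Answer: value=22 offset=5
value=12 offset=11
value=15 offset=16
value=194 offset=25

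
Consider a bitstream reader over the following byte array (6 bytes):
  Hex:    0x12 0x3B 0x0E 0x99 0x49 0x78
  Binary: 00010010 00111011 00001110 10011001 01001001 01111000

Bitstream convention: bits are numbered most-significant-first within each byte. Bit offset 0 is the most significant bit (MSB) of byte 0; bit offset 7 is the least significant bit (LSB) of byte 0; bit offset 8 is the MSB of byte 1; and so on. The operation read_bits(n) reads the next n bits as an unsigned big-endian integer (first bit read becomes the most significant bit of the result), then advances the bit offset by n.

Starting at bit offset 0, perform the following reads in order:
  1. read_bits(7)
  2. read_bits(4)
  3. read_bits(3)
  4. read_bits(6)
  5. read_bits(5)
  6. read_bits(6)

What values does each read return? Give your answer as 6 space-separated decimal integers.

Answer: 9 1 6 48 29 12

Derivation:
Read 1: bits[0:7] width=7 -> value=9 (bin 0001001); offset now 7 = byte 0 bit 7; 41 bits remain
Read 2: bits[7:11] width=4 -> value=1 (bin 0001); offset now 11 = byte 1 bit 3; 37 bits remain
Read 3: bits[11:14] width=3 -> value=6 (bin 110); offset now 14 = byte 1 bit 6; 34 bits remain
Read 4: bits[14:20] width=6 -> value=48 (bin 110000); offset now 20 = byte 2 bit 4; 28 bits remain
Read 5: bits[20:25] width=5 -> value=29 (bin 11101); offset now 25 = byte 3 bit 1; 23 bits remain
Read 6: bits[25:31] width=6 -> value=12 (bin 001100); offset now 31 = byte 3 bit 7; 17 bits remain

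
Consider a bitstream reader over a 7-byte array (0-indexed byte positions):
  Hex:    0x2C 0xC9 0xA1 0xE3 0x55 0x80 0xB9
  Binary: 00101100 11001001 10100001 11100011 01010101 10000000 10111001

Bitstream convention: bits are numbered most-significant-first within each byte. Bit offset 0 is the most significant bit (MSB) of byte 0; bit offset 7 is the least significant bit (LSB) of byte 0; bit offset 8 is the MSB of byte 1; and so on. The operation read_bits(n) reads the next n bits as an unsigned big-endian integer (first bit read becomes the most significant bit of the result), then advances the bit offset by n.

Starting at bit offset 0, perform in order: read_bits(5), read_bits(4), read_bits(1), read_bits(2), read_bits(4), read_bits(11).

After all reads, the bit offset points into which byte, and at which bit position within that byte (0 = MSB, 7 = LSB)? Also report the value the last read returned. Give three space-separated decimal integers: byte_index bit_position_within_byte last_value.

Read 1: bits[0:5] width=5 -> value=5 (bin 00101); offset now 5 = byte 0 bit 5; 51 bits remain
Read 2: bits[5:9] width=4 -> value=9 (bin 1001); offset now 9 = byte 1 bit 1; 47 bits remain
Read 3: bits[9:10] width=1 -> value=1 (bin 1); offset now 10 = byte 1 bit 2; 46 bits remain
Read 4: bits[10:12] width=2 -> value=0 (bin 00); offset now 12 = byte 1 bit 4; 44 bits remain
Read 5: bits[12:16] width=4 -> value=9 (bin 1001); offset now 16 = byte 2 bit 0; 40 bits remain
Read 6: bits[16:27] width=11 -> value=1295 (bin 10100001111); offset now 27 = byte 3 bit 3; 29 bits remain

Answer: 3 3 1295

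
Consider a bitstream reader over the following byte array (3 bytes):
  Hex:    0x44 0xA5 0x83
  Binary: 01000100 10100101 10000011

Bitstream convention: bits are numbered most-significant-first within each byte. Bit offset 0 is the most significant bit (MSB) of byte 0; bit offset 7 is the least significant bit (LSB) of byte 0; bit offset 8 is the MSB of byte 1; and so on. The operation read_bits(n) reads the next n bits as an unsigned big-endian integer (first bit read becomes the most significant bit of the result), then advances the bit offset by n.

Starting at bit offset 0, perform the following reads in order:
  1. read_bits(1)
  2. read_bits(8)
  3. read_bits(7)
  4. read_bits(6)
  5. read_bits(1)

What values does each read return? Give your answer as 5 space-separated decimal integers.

Answer: 0 137 37 32 1

Derivation:
Read 1: bits[0:1] width=1 -> value=0 (bin 0); offset now 1 = byte 0 bit 1; 23 bits remain
Read 2: bits[1:9] width=8 -> value=137 (bin 10001001); offset now 9 = byte 1 bit 1; 15 bits remain
Read 3: bits[9:16] width=7 -> value=37 (bin 0100101); offset now 16 = byte 2 bit 0; 8 bits remain
Read 4: bits[16:22] width=6 -> value=32 (bin 100000); offset now 22 = byte 2 bit 6; 2 bits remain
Read 5: bits[22:23] width=1 -> value=1 (bin 1); offset now 23 = byte 2 bit 7; 1 bits remain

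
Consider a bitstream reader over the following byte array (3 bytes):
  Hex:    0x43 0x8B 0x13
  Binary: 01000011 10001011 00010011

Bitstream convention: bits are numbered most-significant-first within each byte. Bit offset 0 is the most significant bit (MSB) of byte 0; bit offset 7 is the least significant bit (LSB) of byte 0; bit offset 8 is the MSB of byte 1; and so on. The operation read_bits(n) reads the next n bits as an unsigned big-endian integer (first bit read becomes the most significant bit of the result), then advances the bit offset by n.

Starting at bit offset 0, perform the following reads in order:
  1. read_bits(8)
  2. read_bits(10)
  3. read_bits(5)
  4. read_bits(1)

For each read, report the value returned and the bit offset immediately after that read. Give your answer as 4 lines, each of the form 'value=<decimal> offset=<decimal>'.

Answer: value=67 offset=8
value=556 offset=18
value=9 offset=23
value=1 offset=24

Derivation:
Read 1: bits[0:8] width=8 -> value=67 (bin 01000011); offset now 8 = byte 1 bit 0; 16 bits remain
Read 2: bits[8:18] width=10 -> value=556 (bin 1000101100); offset now 18 = byte 2 bit 2; 6 bits remain
Read 3: bits[18:23] width=5 -> value=9 (bin 01001); offset now 23 = byte 2 bit 7; 1 bits remain
Read 4: bits[23:24] width=1 -> value=1 (bin 1); offset now 24 = byte 3 bit 0; 0 bits remain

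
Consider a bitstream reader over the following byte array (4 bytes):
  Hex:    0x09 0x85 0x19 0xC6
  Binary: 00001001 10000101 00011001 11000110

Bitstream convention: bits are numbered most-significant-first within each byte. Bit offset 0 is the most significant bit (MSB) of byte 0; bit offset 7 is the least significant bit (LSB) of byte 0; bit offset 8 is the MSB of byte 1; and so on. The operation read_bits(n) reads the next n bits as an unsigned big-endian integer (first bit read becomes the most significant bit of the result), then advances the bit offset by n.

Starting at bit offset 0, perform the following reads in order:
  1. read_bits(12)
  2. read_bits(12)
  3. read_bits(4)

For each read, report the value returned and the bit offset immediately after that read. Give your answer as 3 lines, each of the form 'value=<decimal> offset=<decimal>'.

Answer: value=152 offset=12
value=1305 offset=24
value=12 offset=28

Derivation:
Read 1: bits[0:12] width=12 -> value=152 (bin 000010011000); offset now 12 = byte 1 bit 4; 20 bits remain
Read 2: bits[12:24] width=12 -> value=1305 (bin 010100011001); offset now 24 = byte 3 bit 0; 8 bits remain
Read 3: bits[24:28] width=4 -> value=12 (bin 1100); offset now 28 = byte 3 bit 4; 4 bits remain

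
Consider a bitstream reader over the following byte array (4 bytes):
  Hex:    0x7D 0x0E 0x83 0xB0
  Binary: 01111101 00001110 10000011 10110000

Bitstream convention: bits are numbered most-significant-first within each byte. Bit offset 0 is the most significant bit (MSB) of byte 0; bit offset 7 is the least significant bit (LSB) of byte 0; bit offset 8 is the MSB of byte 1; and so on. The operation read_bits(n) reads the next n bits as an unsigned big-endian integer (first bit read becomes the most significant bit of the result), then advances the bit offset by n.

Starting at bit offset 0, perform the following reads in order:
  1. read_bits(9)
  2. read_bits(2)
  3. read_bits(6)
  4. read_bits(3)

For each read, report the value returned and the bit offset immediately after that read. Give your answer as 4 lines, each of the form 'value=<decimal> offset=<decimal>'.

Read 1: bits[0:9] width=9 -> value=250 (bin 011111010); offset now 9 = byte 1 bit 1; 23 bits remain
Read 2: bits[9:11] width=2 -> value=0 (bin 00); offset now 11 = byte 1 bit 3; 21 bits remain
Read 3: bits[11:17] width=6 -> value=29 (bin 011101); offset now 17 = byte 2 bit 1; 15 bits remain
Read 4: bits[17:20] width=3 -> value=0 (bin 000); offset now 20 = byte 2 bit 4; 12 bits remain

Answer: value=250 offset=9
value=0 offset=11
value=29 offset=17
value=0 offset=20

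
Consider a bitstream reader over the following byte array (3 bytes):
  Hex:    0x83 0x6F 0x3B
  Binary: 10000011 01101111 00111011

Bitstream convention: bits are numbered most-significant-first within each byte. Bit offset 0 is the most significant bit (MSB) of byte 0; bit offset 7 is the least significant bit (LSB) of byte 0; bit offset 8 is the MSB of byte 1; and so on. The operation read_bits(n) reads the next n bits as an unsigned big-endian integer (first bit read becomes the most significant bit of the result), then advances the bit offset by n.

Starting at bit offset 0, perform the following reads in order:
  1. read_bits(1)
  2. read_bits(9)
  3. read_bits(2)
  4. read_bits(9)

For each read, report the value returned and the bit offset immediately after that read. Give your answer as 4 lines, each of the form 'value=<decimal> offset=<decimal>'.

Read 1: bits[0:1] width=1 -> value=1 (bin 1); offset now 1 = byte 0 bit 1; 23 bits remain
Read 2: bits[1:10] width=9 -> value=13 (bin 000001101); offset now 10 = byte 1 bit 2; 14 bits remain
Read 3: bits[10:12] width=2 -> value=2 (bin 10); offset now 12 = byte 1 bit 4; 12 bits remain
Read 4: bits[12:21] width=9 -> value=487 (bin 111100111); offset now 21 = byte 2 bit 5; 3 bits remain

Answer: value=1 offset=1
value=13 offset=10
value=2 offset=12
value=487 offset=21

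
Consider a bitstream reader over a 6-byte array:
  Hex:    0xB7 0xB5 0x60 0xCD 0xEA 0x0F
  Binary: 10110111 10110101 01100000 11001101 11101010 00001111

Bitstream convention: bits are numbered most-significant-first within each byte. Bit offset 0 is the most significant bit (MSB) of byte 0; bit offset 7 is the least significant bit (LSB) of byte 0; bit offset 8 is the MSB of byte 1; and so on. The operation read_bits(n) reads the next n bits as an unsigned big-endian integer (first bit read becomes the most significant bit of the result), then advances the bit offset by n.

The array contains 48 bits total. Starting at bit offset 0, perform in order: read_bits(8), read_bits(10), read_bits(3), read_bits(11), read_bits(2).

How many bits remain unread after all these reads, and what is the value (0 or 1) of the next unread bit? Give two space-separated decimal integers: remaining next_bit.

Answer: 14 1

Derivation:
Read 1: bits[0:8] width=8 -> value=183 (bin 10110111); offset now 8 = byte 1 bit 0; 40 bits remain
Read 2: bits[8:18] width=10 -> value=725 (bin 1011010101); offset now 18 = byte 2 bit 2; 30 bits remain
Read 3: bits[18:21] width=3 -> value=4 (bin 100); offset now 21 = byte 2 bit 5; 27 bits remain
Read 4: bits[21:32] width=11 -> value=205 (bin 00011001101); offset now 32 = byte 4 bit 0; 16 bits remain
Read 5: bits[32:34] width=2 -> value=3 (bin 11); offset now 34 = byte 4 bit 2; 14 bits remain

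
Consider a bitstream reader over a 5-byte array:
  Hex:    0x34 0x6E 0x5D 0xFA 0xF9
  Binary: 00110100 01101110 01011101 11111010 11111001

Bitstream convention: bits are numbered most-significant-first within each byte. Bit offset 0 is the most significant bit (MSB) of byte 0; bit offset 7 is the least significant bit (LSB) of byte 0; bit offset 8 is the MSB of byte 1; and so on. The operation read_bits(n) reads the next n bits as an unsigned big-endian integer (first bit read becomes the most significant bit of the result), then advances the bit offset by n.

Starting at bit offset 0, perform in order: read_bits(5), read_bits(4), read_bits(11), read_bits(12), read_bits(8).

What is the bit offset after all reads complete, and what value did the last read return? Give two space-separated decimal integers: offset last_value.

Read 1: bits[0:5] width=5 -> value=6 (bin 00110); offset now 5 = byte 0 bit 5; 35 bits remain
Read 2: bits[5:9] width=4 -> value=8 (bin 1000); offset now 9 = byte 1 bit 1; 31 bits remain
Read 3: bits[9:20] width=11 -> value=1765 (bin 11011100101); offset now 20 = byte 2 bit 4; 20 bits remain
Read 4: bits[20:32] width=12 -> value=3578 (bin 110111111010); offset now 32 = byte 4 bit 0; 8 bits remain
Read 5: bits[32:40] width=8 -> value=249 (bin 11111001); offset now 40 = byte 5 bit 0; 0 bits remain

Answer: 40 249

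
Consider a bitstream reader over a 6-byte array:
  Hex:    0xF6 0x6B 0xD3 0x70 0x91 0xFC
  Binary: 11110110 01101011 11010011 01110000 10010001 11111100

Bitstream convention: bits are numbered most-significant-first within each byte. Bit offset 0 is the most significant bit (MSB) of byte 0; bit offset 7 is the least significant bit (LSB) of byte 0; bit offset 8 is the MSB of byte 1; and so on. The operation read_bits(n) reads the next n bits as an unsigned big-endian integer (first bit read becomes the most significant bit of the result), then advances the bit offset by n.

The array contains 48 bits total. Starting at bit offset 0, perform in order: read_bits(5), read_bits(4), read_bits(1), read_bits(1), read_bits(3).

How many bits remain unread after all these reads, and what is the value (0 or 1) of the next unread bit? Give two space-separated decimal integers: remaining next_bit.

Answer: 34 1

Derivation:
Read 1: bits[0:5] width=5 -> value=30 (bin 11110); offset now 5 = byte 0 bit 5; 43 bits remain
Read 2: bits[5:9] width=4 -> value=12 (bin 1100); offset now 9 = byte 1 bit 1; 39 bits remain
Read 3: bits[9:10] width=1 -> value=1 (bin 1); offset now 10 = byte 1 bit 2; 38 bits remain
Read 4: bits[10:11] width=1 -> value=1 (bin 1); offset now 11 = byte 1 bit 3; 37 bits remain
Read 5: bits[11:14] width=3 -> value=2 (bin 010); offset now 14 = byte 1 bit 6; 34 bits remain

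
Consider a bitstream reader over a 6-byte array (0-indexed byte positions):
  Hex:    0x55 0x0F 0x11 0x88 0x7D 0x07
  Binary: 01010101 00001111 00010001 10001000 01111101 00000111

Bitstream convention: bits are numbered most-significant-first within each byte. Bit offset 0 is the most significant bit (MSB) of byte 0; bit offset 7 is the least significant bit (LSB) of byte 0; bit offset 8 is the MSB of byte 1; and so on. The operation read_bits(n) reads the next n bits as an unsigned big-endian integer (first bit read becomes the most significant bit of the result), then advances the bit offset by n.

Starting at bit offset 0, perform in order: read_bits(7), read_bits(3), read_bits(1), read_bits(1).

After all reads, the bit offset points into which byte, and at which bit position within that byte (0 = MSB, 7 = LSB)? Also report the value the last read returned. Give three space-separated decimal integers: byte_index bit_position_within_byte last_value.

Read 1: bits[0:7] width=7 -> value=42 (bin 0101010); offset now 7 = byte 0 bit 7; 41 bits remain
Read 2: bits[7:10] width=3 -> value=4 (bin 100); offset now 10 = byte 1 bit 2; 38 bits remain
Read 3: bits[10:11] width=1 -> value=0 (bin 0); offset now 11 = byte 1 bit 3; 37 bits remain
Read 4: bits[11:12] width=1 -> value=0 (bin 0); offset now 12 = byte 1 bit 4; 36 bits remain

Answer: 1 4 0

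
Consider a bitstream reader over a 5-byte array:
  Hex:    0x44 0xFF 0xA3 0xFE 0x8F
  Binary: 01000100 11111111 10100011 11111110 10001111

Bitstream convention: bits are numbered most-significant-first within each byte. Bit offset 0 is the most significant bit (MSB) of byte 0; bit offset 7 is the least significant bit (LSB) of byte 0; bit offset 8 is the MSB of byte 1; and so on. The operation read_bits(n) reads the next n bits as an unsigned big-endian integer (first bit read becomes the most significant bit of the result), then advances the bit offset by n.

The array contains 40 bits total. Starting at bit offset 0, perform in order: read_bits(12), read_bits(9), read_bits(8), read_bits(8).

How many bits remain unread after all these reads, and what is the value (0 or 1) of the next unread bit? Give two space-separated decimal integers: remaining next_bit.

Answer: 3 1

Derivation:
Read 1: bits[0:12] width=12 -> value=1103 (bin 010001001111); offset now 12 = byte 1 bit 4; 28 bits remain
Read 2: bits[12:21] width=9 -> value=500 (bin 111110100); offset now 21 = byte 2 bit 5; 19 bits remain
Read 3: bits[21:29] width=8 -> value=127 (bin 01111111); offset now 29 = byte 3 bit 5; 11 bits remain
Read 4: bits[29:37] width=8 -> value=209 (bin 11010001); offset now 37 = byte 4 bit 5; 3 bits remain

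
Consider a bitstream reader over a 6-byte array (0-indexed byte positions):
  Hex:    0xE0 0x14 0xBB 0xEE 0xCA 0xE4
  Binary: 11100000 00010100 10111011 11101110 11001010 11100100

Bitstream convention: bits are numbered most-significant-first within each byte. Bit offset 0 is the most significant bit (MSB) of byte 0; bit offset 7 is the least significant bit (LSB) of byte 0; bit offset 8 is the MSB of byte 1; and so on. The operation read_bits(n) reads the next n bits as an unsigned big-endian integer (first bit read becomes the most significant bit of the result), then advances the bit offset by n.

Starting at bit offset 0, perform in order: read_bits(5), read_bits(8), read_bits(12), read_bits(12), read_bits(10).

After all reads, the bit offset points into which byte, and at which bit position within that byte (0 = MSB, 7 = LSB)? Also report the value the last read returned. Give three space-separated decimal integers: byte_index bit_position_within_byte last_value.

Answer: 5 7 370

Derivation:
Read 1: bits[0:5] width=5 -> value=28 (bin 11100); offset now 5 = byte 0 bit 5; 43 bits remain
Read 2: bits[5:13] width=8 -> value=2 (bin 00000010); offset now 13 = byte 1 bit 5; 35 bits remain
Read 3: bits[13:25] width=12 -> value=2423 (bin 100101110111); offset now 25 = byte 3 bit 1; 23 bits remain
Read 4: bits[25:37] width=12 -> value=3545 (bin 110111011001); offset now 37 = byte 4 bit 5; 11 bits remain
Read 5: bits[37:47] width=10 -> value=370 (bin 0101110010); offset now 47 = byte 5 bit 7; 1 bits remain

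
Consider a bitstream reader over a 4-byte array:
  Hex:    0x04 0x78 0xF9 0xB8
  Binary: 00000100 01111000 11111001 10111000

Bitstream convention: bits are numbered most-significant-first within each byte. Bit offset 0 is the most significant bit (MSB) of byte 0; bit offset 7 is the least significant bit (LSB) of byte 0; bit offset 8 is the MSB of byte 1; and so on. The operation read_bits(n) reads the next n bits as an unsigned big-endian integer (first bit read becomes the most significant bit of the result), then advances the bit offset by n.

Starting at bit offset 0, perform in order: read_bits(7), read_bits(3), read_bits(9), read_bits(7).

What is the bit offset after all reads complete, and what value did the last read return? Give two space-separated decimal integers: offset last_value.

Answer: 26 102

Derivation:
Read 1: bits[0:7] width=7 -> value=2 (bin 0000010); offset now 7 = byte 0 bit 7; 25 bits remain
Read 2: bits[7:10] width=3 -> value=1 (bin 001); offset now 10 = byte 1 bit 2; 22 bits remain
Read 3: bits[10:19] width=9 -> value=455 (bin 111000111); offset now 19 = byte 2 bit 3; 13 bits remain
Read 4: bits[19:26] width=7 -> value=102 (bin 1100110); offset now 26 = byte 3 bit 2; 6 bits remain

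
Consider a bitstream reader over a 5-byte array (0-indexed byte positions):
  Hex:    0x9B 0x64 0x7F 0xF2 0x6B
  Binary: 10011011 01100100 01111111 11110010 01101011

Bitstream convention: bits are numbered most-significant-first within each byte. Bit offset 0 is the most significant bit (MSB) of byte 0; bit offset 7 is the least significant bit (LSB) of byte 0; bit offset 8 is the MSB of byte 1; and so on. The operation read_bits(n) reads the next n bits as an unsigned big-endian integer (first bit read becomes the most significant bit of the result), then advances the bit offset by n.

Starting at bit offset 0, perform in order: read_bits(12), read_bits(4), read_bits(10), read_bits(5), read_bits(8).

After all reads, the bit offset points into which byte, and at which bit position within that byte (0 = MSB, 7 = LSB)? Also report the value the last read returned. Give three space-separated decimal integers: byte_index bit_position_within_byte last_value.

Read 1: bits[0:12] width=12 -> value=2486 (bin 100110110110); offset now 12 = byte 1 bit 4; 28 bits remain
Read 2: bits[12:16] width=4 -> value=4 (bin 0100); offset now 16 = byte 2 bit 0; 24 bits remain
Read 3: bits[16:26] width=10 -> value=511 (bin 0111111111); offset now 26 = byte 3 bit 2; 14 bits remain
Read 4: bits[26:31] width=5 -> value=25 (bin 11001); offset now 31 = byte 3 bit 7; 9 bits remain
Read 5: bits[31:39] width=8 -> value=53 (bin 00110101); offset now 39 = byte 4 bit 7; 1 bits remain

Answer: 4 7 53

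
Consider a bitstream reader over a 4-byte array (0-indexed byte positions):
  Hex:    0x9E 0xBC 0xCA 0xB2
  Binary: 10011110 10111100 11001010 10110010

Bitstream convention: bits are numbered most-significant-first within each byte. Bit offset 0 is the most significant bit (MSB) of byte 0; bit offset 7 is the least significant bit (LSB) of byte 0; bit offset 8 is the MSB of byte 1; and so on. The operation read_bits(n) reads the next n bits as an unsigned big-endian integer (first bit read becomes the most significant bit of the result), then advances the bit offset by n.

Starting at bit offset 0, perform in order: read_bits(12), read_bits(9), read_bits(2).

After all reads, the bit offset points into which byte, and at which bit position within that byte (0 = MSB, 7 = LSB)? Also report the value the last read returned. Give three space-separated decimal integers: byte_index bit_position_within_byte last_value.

Answer: 2 7 1

Derivation:
Read 1: bits[0:12] width=12 -> value=2539 (bin 100111101011); offset now 12 = byte 1 bit 4; 20 bits remain
Read 2: bits[12:21] width=9 -> value=409 (bin 110011001); offset now 21 = byte 2 bit 5; 11 bits remain
Read 3: bits[21:23] width=2 -> value=1 (bin 01); offset now 23 = byte 2 bit 7; 9 bits remain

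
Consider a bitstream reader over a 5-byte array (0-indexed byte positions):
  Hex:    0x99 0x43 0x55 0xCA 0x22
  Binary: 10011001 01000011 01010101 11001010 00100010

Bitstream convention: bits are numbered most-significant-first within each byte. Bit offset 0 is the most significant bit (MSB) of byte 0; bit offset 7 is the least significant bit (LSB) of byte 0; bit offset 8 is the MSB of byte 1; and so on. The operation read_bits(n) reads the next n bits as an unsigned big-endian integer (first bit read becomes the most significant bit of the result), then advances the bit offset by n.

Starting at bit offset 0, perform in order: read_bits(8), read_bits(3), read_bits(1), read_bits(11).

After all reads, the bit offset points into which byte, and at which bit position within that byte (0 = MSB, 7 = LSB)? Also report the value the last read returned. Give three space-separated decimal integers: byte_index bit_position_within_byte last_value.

Answer: 2 7 426

Derivation:
Read 1: bits[0:8] width=8 -> value=153 (bin 10011001); offset now 8 = byte 1 bit 0; 32 bits remain
Read 2: bits[8:11] width=3 -> value=2 (bin 010); offset now 11 = byte 1 bit 3; 29 bits remain
Read 3: bits[11:12] width=1 -> value=0 (bin 0); offset now 12 = byte 1 bit 4; 28 bits remain
Read 4: bits[12:23] width=11 -> value=426 (bin 00110101010); offset now 23 = byte 2 bit 7; 17 bits remain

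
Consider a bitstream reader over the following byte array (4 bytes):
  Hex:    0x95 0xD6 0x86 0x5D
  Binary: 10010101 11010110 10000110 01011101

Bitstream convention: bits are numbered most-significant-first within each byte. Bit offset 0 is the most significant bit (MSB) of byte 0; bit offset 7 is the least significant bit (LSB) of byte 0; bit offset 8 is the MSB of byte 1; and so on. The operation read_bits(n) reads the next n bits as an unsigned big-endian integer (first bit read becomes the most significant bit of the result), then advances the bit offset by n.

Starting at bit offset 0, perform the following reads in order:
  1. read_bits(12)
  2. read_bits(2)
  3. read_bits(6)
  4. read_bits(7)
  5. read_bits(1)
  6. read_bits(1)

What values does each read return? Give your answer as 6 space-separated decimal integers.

Answer: 2397 1 40 50 1 1

Derivation:
Read 1: bits[0:12] width=12 -> value=2397 (bin 100101011101); offset now 12 = byte 1 bit 4; 20 bits remain
Read 2: bits[12:14] width=2 -> value=1 (bin 01); offset now 14 = byte 1 bit 6; 18 bits remain
Read 3: bits[14:20] width=6 -> value=40 (bin 101000); offset now 20 = byte 2 bit 4; 12 bits remain
Read 4: bits[20:27] width=7 -> value=50 (bin 0110010); offset now 27 = byte 3 bit 3; 5 bits remain
Read 5: bits[27:28] width=1 -> value=1 (bin 1); offset now 28 = byte 3 bit 4; 4 bits remain
Read 6: bits[28:29] width=1 -> value=1 (bin 1); offset now 29 = byte 3 bit 5; 3 bits remain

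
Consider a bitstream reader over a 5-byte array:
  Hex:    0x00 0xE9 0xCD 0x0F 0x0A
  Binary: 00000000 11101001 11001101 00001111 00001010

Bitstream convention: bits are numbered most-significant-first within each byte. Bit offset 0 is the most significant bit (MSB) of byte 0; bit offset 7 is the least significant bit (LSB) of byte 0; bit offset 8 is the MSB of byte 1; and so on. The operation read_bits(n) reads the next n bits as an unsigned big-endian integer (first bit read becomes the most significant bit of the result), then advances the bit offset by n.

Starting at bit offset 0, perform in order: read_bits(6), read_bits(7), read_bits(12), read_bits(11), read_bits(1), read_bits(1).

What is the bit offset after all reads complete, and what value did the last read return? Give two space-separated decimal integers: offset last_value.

Answer: 38 0

Derivation:
Read 1: bits[0:6] width=6 -> value=0 (bin 000000); offset now 6 = byte 0 bit 6; 34 bits remain
Read 2: bits[6:13] width=7 -> value=29 (bin 0011101); offset now 13 = byte 1 bit 5; 27 bits remain
Read 3: bits[13:25] width=12 -> value=922 (bin 001110011010); offset now 25 = byte 3 bit 1; 15 bits remain
Read 4: bits[25:36] width=11 -> value=240 (bin 00011110000); offset now 36 = byte 4 bit 4; 4 bits remain
Read 5: bits[36:37] width=1 -> value=1 (bin 1); offset now 37 = byte 4 bit 5; 3 bits remain
Read 6: bits[37:38] width=1 -> value=0 (bin 0); offset now 38 = byte 4 bit 6; 2 bits remain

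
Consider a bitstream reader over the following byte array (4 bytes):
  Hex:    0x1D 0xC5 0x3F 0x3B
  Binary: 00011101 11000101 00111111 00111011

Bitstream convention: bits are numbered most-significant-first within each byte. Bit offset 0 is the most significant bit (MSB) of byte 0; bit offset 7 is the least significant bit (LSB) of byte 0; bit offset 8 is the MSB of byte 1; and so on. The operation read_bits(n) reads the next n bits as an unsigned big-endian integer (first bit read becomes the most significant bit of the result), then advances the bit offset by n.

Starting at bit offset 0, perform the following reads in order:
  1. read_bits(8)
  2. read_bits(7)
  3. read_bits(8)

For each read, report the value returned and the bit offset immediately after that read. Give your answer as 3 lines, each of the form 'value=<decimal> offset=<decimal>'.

Answer: value=29 offset=8
value=98 offset=15
value=159 offset=23

Derivation:
Read 1: bits[0:8] width=8 -> value=29 (bin 00011101); offset now 8 = byte 1 bit 0; 24 bits remain
Read 2: bits[8:15] width=7 -> value=98 (bin 1100010); offset now 15 = byte 1 bit 7; 17 bits remain
Read 3: bits[15:23] width=8 -> value=159 (bin 10011111); offset now 23 = byte 2 bit 7; 9 bits remain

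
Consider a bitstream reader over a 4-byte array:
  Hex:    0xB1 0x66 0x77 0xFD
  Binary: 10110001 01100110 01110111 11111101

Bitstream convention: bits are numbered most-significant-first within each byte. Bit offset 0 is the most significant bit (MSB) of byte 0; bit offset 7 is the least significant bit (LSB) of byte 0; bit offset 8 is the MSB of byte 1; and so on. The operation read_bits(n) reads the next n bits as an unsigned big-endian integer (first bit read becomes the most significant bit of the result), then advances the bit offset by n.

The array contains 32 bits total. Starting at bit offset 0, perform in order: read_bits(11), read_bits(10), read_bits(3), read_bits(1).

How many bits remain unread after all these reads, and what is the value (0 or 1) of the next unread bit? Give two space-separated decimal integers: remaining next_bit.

Answer: 7 1

Derivation:
Read 1: bits[0:11] width=11 -> value=1419 (bin 10110001011); offset now 11 = byte 1 bit 3; 21 bits remain
Read 2: bits[11:21] width=10 -> value=206 (bin 0011001110); offset now 21 = byte 2 bit 5; 11 bits remain
Read 3: bits[21:24] width=3 -> value=7 (bin 111); offset now 24 = byte 3 bit 0; 8 bits remain
Read 4: bits[24:25] width=1 -> value=1 (bin 1); offset now 25 = byte 3 bit 1; 7 bits remain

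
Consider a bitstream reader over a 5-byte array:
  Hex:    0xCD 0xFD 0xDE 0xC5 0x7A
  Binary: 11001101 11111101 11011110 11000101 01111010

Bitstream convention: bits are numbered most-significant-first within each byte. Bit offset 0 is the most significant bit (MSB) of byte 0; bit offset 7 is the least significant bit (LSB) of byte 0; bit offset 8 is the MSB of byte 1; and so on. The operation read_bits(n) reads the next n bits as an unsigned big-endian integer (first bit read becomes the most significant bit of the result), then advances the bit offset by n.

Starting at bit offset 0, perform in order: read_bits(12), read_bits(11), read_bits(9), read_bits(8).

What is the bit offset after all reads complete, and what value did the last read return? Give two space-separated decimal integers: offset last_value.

Answer: 40 122

Derivation:
Read 1: bits[0:12] width=12 -> value=3295 (bin 110011011111); offset now 12 = byte 1 bit 4; 28 bits remain
Read 2: bits[12:23] width=11 -> value=1775 (bin 11011101111); offset now 23 = byte 2 bit 7; 17 bits remain
Read 3: bits[23:32] width=9 -> value=197 (bin 011000101); offset now 32 = byte 4 bit 0; 8 bits remain
Read 4: bits[32:40] width=8 -> value=122 (bin 01111010); offset now 40 = byte 5 bit 0; 0 bits remain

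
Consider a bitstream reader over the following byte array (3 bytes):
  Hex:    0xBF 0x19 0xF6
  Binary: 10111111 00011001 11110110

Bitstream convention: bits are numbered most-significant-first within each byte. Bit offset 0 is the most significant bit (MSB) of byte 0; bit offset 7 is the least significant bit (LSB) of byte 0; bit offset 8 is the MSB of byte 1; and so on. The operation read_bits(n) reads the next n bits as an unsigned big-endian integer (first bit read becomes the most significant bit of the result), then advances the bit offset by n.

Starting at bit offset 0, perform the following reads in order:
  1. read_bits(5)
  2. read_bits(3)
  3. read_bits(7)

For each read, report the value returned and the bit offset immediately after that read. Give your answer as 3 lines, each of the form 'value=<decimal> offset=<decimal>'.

Answer: value=23 offset=5
value=7 offset=8
value=12 offset=15

Derivation:
Read 1: bits[0:5] width=5 -> value=23 (bin 10111); offset now 5 = byte 0 bit 5; 19 bits remain
Read 2: bits[5:8] width=3 -> value=7 (bin 111); offset now 8 = byte 1 bit 0; 16 bits remain
Read 3: bits[8:15] width=7 -> value=12 (bin 0001100); offset now 15 = byte 1 bit 7; 9 bits remain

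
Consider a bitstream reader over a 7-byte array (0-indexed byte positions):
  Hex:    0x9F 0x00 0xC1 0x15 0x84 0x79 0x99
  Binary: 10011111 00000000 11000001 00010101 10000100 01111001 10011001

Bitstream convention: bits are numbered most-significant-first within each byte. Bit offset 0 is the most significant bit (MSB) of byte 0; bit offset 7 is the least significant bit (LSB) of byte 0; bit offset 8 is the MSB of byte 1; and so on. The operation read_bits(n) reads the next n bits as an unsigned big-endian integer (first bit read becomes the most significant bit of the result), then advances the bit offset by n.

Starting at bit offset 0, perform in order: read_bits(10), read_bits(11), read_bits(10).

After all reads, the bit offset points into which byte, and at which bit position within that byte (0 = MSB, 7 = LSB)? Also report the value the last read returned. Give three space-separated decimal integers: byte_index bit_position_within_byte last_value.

Read 1: bits[0:10] width=10 -> value=636 (bin 1001111100); offset now 10 = byte 1 bit 2; 46 bits remain
Read 2: bits[10:21] width=11 -> value=24 (bin 00000011000); offset now 21 = byte 2 bit 5; 35 bits remain
Read 3: bits[21:31] width=10 -> value=138 (bin 0010001010); offset now 31 = byte 3 bit 7; 25 bits remain

Answer: 3 7 138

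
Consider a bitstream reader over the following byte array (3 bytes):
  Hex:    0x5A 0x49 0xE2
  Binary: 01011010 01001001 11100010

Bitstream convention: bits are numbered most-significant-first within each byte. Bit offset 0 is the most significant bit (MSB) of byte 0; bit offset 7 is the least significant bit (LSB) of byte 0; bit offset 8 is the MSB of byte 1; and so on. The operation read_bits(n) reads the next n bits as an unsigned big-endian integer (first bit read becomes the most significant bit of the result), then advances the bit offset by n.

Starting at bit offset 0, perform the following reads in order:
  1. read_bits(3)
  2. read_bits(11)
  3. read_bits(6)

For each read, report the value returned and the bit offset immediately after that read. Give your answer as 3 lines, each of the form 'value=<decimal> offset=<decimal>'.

Answer: value=2 offset=3
value=1682 offset=14
value=30 offset=20

Derivation:
Read 1: bits[0:3] width=3 -> value=2 (bin 010); offset now 3 = byte 0 bit 3; 21 bits remain
Read 2: bits[3:14] width=11 -> value=1682 (bin 11010010010); offset now 14 = byte 1 bit 6; 10 bits remain
Read 3: bits[14:20] width=6 -> value=30 (bin 011110); offset now 20 = byte 2 bit 4; 4 bits remain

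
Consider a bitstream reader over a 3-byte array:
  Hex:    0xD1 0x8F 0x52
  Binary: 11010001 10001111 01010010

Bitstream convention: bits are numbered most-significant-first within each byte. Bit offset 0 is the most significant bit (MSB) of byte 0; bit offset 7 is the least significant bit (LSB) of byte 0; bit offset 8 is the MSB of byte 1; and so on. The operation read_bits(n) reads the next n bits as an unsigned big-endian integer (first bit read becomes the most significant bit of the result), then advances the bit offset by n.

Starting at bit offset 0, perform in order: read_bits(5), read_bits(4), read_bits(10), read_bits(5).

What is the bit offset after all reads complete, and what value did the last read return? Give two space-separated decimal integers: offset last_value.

Read 1: bits[0:5] width=5 -> value=26 (bin 11010); offset now 5 = byte 0 bit 5; 19 bits remain
Read 2: bits[5:9] width=4 -> value=3 (bin 0011); offset now 9 = byte 1 bit 1; 15 bits remain
Read 3: bits[9:19] width=10 -> value=122 (bin 0001111010); offset now 19 = byte 2 bit 3; 5 bits remain
Read 4: bits[19:24] width=5 -> value=18 (bin 10010); offset now 24 = byte 3 bit 0; 0 bits remain

Answer: 24 18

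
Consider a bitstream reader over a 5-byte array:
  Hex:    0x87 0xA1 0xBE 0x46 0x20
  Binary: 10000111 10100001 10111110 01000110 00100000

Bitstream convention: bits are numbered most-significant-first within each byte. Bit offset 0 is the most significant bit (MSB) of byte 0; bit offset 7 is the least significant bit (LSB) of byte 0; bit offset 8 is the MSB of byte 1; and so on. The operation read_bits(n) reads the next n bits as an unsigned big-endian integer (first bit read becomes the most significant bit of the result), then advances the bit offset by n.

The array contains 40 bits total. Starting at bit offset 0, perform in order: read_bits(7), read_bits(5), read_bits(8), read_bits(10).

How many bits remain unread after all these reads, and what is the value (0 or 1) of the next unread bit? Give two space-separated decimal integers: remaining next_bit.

Read 1: bits[0:7] width=7 -> value=67 (bin 1000011); offset now 7 = byte 0 bit 7; 33 bits remain
Read 2: bits[7:12] width=5 -> value=26 (bin 11010); offset now 12 = byte 1 bit 4; 28 bits remain
Read 3: bits[12:20] width=8 -> value=27 (bin 00011011); offset now 20 = byte 2 bit 4; 20 bits remain
Read 4: bits[20:30] width=10 -> value=913 (bin 1110010001); offset now 30 = byte 3 bit 6; 10 bits remain

Answer: 10 1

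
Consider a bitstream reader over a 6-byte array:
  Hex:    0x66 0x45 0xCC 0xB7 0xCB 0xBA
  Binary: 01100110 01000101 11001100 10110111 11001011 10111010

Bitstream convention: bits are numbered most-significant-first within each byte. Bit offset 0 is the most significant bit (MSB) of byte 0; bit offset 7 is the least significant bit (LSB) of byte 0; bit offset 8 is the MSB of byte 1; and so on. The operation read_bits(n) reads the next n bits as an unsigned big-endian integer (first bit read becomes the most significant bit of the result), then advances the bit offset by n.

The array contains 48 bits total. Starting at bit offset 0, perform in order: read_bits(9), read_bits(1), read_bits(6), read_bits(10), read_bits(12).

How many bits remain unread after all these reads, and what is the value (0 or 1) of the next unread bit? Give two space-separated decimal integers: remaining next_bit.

Read 1: bits[0:9] width=9 -> value=204 (bin 011001100); offset now 9 = byte 1 bit 1; 39 bits remain
Read 2: bits[9:10] width=1 -> value=1 (bin 1); offset now 10 = byte 1 bit 2; 38 bits remain
Read 3: bits[10:16] width=6 -> value=5 (bin 000101); offset now 16 = byte 2 bit 0; 32 bits remain
Read 4: bits[16:26] width=10 -> value=818 (bin 1100110010); offset now 26 = byte 3 bit 2; 22 bits remain
Read 5: bits[26:38] width=12 -> value=3570 (bin 110111110010); offset now 38 = byte 4 bit 6; 10 bits remain

Answer: 10 1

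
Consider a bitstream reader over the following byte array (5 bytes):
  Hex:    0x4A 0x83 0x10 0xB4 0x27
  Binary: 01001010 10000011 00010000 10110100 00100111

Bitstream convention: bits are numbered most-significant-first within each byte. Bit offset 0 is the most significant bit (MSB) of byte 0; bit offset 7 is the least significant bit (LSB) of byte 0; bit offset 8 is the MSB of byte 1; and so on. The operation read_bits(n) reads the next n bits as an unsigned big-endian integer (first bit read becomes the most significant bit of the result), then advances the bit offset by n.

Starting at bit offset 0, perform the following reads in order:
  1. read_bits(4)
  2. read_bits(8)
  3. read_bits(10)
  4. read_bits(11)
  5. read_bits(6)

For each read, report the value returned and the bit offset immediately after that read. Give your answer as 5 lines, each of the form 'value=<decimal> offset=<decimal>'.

Read 1: bits[0:4] width=4 -> value=4 (bin 0100); offset now 4 = byte 0 bit 4; 36 bits remain
Read 2: bits[4:12] width=8 -> value=168 (bin 10101000); offset now 12 = byte 1 bit 4; 28 bits remain
Read 3: bits[12:22] width=10 -> value=196 (bin 0011000100); offset now 22 = byte 2 bit 6; 18 bits remain
Read 4: bits[22:33] width=11 -> value=360 (bin 00101101000); offset now 33 = byte 4 bit 1; 7 bits remain
Read 5: bits[33:39] width=6 -> value=19 (bin 010011); offset now 39 = byte 4 bit 7; 1 bits remain

Answer: value=4 offset=4
value=168 offset=12
value=196 offset=22
value=360 offset=33
value=19 offset=39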